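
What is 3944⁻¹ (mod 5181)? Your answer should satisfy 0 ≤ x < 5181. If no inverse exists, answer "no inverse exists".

gcd(5181, 3944) by repeated division:
5181 = 1·3944 + 1237
3944 = 3·1237 + 233
1237 = 5·233 + 72
233 = 3·72 + 17
72 = 4·17 + 4
17 = 4·4 + 1
4 = 4·1 + 0
Since gcd(3944, 5181) = 1, back-substitute to write 1 as a combination:
1 = 17 − 4·4
1 = −4·72 + 17·17
1 = 17·233 − 55·72
1 = −55·1237 + 292·233
1 = 292·3944 − 931·1237
1 = −931·5181 + 1223·3944
So 3944·1223 ≡ 1 (mod 5181).

1223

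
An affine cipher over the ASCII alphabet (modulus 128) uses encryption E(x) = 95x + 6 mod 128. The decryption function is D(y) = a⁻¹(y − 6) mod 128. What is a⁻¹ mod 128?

Apply the Euclidean algorithm to 128 and 95:
128 = 1·95 + 33
95 = 2·33 + 29
33 = 1·29 + 4
29 = 7·4 + 1
4 = 4·1 + 0
The gcd is 1. Working backward:
1 = 29 − 7·4
1 = −7·33 + 8·29
1 = 8·95 − 23·33
1 = −23·128 + 31·95
So 95·31 ≡ 1 (mod 128).

31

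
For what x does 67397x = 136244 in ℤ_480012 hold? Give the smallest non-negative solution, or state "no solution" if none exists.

First find gcd(67397, 480012):
480012 = 7·67397 + 8233
67397 = 8·8233 + 1533
8233 = 5·1533 + 568
1533 = 2·568 + 397
568 = 1·397 + 171
397 = 2·171 + 55
171 = 3·55 + 6
55 = 9·6 + 1
6 = 6·1 + 0
gcd = 1, so a unique solution mod 480012 exists.
Back-substitute for the Bézout coefficients:
1 = 55 − 9·6
1 = −9·171 + 28·55
1 = 28·397 − 65·171
1 = −65·568 + 93·397
1 = 93·1533 − 251·568
1 = −251·8233 + 1348·1533
1 = 1348·67397 − 11035·8233
1 = −11035·480012 + 78593·67397
So 67397·(78593) ≡ 1 (mod 480012), giving 67397⁻¹ ≡ 78593.
x ≡ 67397⁻¹·136244 ≡ 78593·136244 ≡ 197008 (mod 480012).

197008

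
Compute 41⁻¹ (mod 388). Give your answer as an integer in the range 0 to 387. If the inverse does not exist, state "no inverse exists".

265

Extended Euclidean algorithm:
388 = 9·41 + 19
41 = 2·19 + 3
19 = 6·3 + 1
3 = 3·1 + 0
The gcd is 1. Working backward:
1 = 19 − 6·3
1 = −6·41 + 13·19
1 = 13·388 − 123·41
Thus 41·(-123) ≡ 1 (mod 388); reducing, -123 mod 388 = 265.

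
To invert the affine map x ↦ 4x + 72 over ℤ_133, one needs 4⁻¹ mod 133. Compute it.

Extended Euclidean algorithm:
133 = 33*4 + 1
4 = 4*1 + 0
The gcd is 1. Working backward:
1 = 133 − 33·4
Hence 4⁻¹ ≡ -33 ≡ 100 (mod 133).

100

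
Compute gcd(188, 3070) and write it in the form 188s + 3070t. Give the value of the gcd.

2

Repeated division:
3070 = 16*188 + 62
188 = 3*62 + 2
62 = 31*2 + 0
gcd(188, 3070) = 2.
Working backward:
2 = 188 − 3·62
2 = −3·3070 + 49·188
So 2 = (-3)·3070 + (49)·188.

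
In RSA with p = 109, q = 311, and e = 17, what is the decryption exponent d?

φ(n) = (p−1)(q−1) = 108·310 = 33480.
Need d with 17·d ≡ 1 (mod 33480). Apply the extended Euclidean algorithm:
33480 = 1969·17 + 7
17 = 2·7 + 3
7 = 2·3 + 1
3 = 3·1 + 0
Back-substitute:
1 = 7 − 2·3
1 = −2·17 + 5·7
1 = 5·33480 − 9847·17
So 17·(-9847) ≡ 1 (mod 33480), hence d ≡ -9847 ≡ 23633 (mod 33480).

23633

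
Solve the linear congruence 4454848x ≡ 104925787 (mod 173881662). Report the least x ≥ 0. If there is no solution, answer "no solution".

gcd(4454848, 173881662):
173881662 = 39·4454848 + 142590
4454848 = 31·142590 + 34558
142590 = 4·34558 + 4358
34558 = 7·4358 + 4052
4358 = 1·4052 + 306
4052 = 13·306 + 74
306 = 4·74 + 10
74 = 7·10 + 4
10 = 2·4 + 2
4 = 2·2 + 0
gcd = 2, but 2 ∤ 104925787, so the congruence has no solution.

no solution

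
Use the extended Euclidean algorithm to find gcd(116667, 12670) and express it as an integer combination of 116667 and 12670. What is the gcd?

Repeated division:
116667 = 9×12670 + 2637
12670 = 4×2637 + 2122
2637 = 1×2122 + 515
2122 = 4×515 + 62
515 = 8×62 + 19
62 = 3×19 + 5
19 = 3×5 + 4
5 = 1×4 + 1
4 = 4×1 + 0
gcd(116667, 12670) = 1.
Working backward:
1 = 5 − 4
1 = −19 + 4·5
1 = 4·62 − 13·19
1 = −13·515 + 108·62
1 = 108·2122 − 445·515
1 = −445·2637 + 553·2122
1 = 553·12670 − 2657·2637
1 = −2657·116667 + 24466·12670
So 1 = (-2657)·116667 + (24466)·12670.

1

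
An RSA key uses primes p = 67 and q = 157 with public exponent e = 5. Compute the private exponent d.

φ(n) = (p−1)(q−1) = 66·156 = 10296.
Need d with 5·d ≡ 1 (mod 10296). Apply the extended Euclidean algorithm:
10296 = 2059·5 + 1
5 = 5·1 + 0
Back-substitute:
1 = 10296 − 2059·5
So 5·(-2059) ≡ 1 (mod 10296), hence d ≡ -2059 ≡ 8237 (mod 10296).

8237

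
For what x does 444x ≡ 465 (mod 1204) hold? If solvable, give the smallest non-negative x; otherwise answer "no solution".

gcd(444, 1204):
1204 = 2×444 + 316
444 = 1×316 + 128
316 = 2×128 + 60
128 = 2×60 + 8
60 = 7×8 + 4
8 = 2×4 + 0
gcd = 4, but 4 ∤ 465, so the congruence has no solution.

no solution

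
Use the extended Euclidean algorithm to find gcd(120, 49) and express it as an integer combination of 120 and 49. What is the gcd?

Apply Euclid's algorithm to 120 and 49:
120 = 2·49 + 22
49 = 2·22 + 5
22 = 4·5 + 2
5 = 2·2 + 1
2 = 2·1 + 0
gcd(120, 49) = 1.
Express as a combination:
1 = 5 − 2·2
1 = −2·22 + 9·5
1 = 9·49 − 20·22
1 = −20·120 + 49·49
So 1 = (-20)·120 + (49)·49.

1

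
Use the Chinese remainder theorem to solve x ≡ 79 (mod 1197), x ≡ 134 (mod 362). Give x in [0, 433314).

262222

Write x = 79 + 1197·k. Then 1197·k ≡ 134 − 79 ≡ 55 (mod 362).
Need 1197⁻¹ mod 362. Extended Euclid on (362, 111):
362 = 3·111 + 29
111 = 3·29 + 24
29 = 1·24 + 5
24 = 4·5 + 4
5 = 1·4 + 1
4 = 4·1 + 0
Back-substitute:
1 = 5 − 4
1 = −24 + 5·5
1 = 5·29 − 6·24
1 = −6·111 + 23·29
1 = 23·362 − 75·111
1197⁻¹ ≡ 287 (mod 362), so k ≡ 287·55 ≡ 219 (mod 362).
x = 79 + 1197·219 = 262222.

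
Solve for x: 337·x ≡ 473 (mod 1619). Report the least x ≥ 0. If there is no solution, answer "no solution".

1385

First find gcd(337, 1619):
1619 = 4*337 + 271
337 = 1*271 + 66
271 = 4*66 + 7
66 = 9*7 + 3
7 = 2*3 + 1
3 = 3*1 + 0
gcd = 1, so a unique solution mod 1619 exists.
Back-substitute for the Bézout coefficients:
1 = 7 − 2·3
1 = −2·66 + 19·7
1 = 19·271 − 78·66
1 = −78·337 + 97·271
1 = 97·1619 − 466·337
So 337·(-466) ≡ 1 (mod 1619), giving 337⁻¹ ≡ 1153.
x ≡ 337⁻¹·473 ≡ 1153·473 ≡ 1385 (mod 1619).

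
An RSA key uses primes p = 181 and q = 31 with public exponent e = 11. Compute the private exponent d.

491

φ(n) = (p−1)(q−1) = 180·30 = 5400.
Need d with 11·d ≡ 1 (mod 5400). Apply the extended Euclidean algorithm:
5400 = 490×11 + 10
11 = 1×10 + 1
10 = 10×1 + 0
Back-substitute:
1 = 11 − 10
1 = −5400 + 491·11
So 11·491 ≡ 1 (mod 5400), hence d = 491.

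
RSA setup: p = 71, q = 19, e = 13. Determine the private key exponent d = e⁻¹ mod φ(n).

φ(n) = (p−1)(q−1) = 70·18 = 1260.
Need d with 13·d ≡ 1 (mod 1260). Apply the extended Euclidean algorithm:
1260 = 96*13 + 12
13 = 1*12 + 1
12 = 12*1 + 0
Back-substitute:
1 = 13 − 12
1 = −1260 + 97·13
So 13·97 ≡ 1 (mod 1260), hence d = 97.

97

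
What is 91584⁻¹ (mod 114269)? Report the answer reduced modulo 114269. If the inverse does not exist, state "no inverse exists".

Extended Euclidean algorithm:
114269 = 1*91584 + 22685
91584 = 4*22685 + 844
22685 = 26*844 + 741
844 = 1*741 + 103
741 = 7*103 + 20
103 = 5*20 + 3
20 = 6*3 + 2
3 = 1*2 + 1
2 = 2*1 + 0
The gcd is 1. Working backward:
1 = 3 − 2
1 = −20 + 7·3
1 = 7·103 − 36·20
1 = −36·741 + 259·103
1 = 259·844 − 295·741
1 = −295·22685 + 7929·844
1 = 7929·91584 − 32011·22685
1 = −32011·114269 + 39940·91584
So 91584·39940 ≡ 1 (mod 114269).

39940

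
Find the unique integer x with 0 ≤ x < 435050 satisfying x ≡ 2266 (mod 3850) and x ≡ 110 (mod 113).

52316

Write x = 2266 + 3850·k. Then 3850·k ≡ 110 − 2266 ≡ 104 (mod 113).
Need 3850⁻¹ mod 113. Extended Euclid on (113, 8):
113 = 14×8 + 1
8 = 8×1 + 0
Back-substitute:
1 = 113 − 14·8
3850⁻¹ ≡ 99 (mod 113), so k ≡ 99·104 ≡ 13 (mod 113).
x = 2266 + 3850·13 = 52316.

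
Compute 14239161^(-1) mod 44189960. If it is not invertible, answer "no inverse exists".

Run Euclid on (44189960, 14239161):
44189960 = 3*14239161 + 1472477
14239161 = 9*1472477 + 986868
1472477 = 1*986868 + 485609
986868 = 2*485609 + 15650
485609 = 31*15650 + 459
15650 = 34*459 + 44
459 = 10*44 + 19
44 = 2*19 + 6
19 = 3*6 + 1
6 = 6*1 + 0
gcd = 1, so the inverse exists. Back-substitute:
1 = 19 − 3·6
1 = −3·44 + 7·19
1 = 7·459 − 73·44
1 = −73·15650 + 2489·459
1 = 2489·485609 − 77232·15650
1 = −77232·986868 + 156953·485609
1 = 156953·1472477 − 234185·986868
1 = −234185·14239161 + 2264618·1472477
1 = 2264618·44189960 − 7028039·14239161
Hence 14239161⁻¹ ≡ -7028039 ≡ 37161921 (mod 44189960).

37161921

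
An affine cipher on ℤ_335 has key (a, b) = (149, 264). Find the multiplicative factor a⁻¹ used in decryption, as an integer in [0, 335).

Run Euclid on (335, 149):
335 = 2*149 + 37
149 = 4*37 + 1
37 = 37*1 + 0
Since gcd(149, 335) = 1, back-substitute to write 1 as a combination:
1 = 149 − 4·37
1 = −4·335 + 9·149
So 149·9 ≡ 1 (mod 335).

9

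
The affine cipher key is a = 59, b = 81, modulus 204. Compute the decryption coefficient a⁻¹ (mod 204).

83

gcd(204, 59) by repeated division:
204 = 3×59 + 27
59 = 2×27 + 5
27 = 5×5 + 2
5 = 2×2 + 1
2 = 2×1 + 0
gcd = 1, so the inverse exists. Back-substitute:
1 = 5 − 2·2
1 = −2·27 + 11·5
1 = 11·59 − 24·27
1 = −24·204 + 83·59
So 59·83 ≡ 1 (mod 204).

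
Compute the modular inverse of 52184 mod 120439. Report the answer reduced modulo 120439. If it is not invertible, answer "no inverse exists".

Compute gcd(52184, 120439):
120439 = 2×52184 + 16071
52184 = 3×16071 + 3971
16071 = 4×3971 + 187
3971 = 21×187 + 44
187 = 4×44 + 11
44 = 4×11 + 0
Since gcd = 11 > 1, 52184 is not a unit mod 120439.

no inverse exists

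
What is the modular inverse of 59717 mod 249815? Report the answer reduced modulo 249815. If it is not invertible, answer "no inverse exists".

Run Euclid on (249815, 59717):
249815 = 4·59717 + 10947
59717 = 5·10947 + 4982
10947 = 2·4982 + 983
4982 = 5·983 + 67
983 = 14·67 + 45
67 = 1·45 + 22
45 = 2·22 + 1
22 = 22·1 + 0
gcd = 1, so the inverse exists. Back-substitute:
1 = 45 − 2·22
1 = −2·67 + 3·45
1 = 3·983 − 44·67
1 = −44·4982 + 223·983
1 = 223·10947 − 490·4982
1 = −490·59717 + 2673·10947
1 = 2673·249815 − 11182·59717
Hence 59717⁻¹ ≡ -11182 ≡ 238633 (mod 249815).

238633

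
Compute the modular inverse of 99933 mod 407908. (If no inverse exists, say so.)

Apply the Euclidean algorithm to 407908 and 99933:
407908 = 4×99933 + 8176
99933 = 12×8176 + 1821
8176 = 4×1821 + 892
1821 = 2×892 + 37
892 = 24×37 + 4
37 = 9×4 + 1
4 = 4×1 + 0
Since gcd(99933, 407908) = 1, back-substitute to write 1 as a combination:
1 = 37 − 9·4
1 = −9·892 + 217·37
1 = 217·1821 − 443·892
1 = −443·8176 + 1989·1821
1 = 1989·99933 − 24311·8176
1 = −24311·407908 + 99233·99933
So 99933·99233 ≡ 1 (mod 407908).

99233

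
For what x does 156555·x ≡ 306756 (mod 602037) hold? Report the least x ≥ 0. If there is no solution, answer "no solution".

First find gcd(156555, 602037):
602037 = 3*156555 + 132372
156555 = 1*132372 + 24183
132372 = 5*24183 + 11457
24183 = 2*11457 + 1269
11457 = 9*1269 + 36
1269 = 35*36 + 9
36 = 4*9 + 0
gcd = 9 and 9 | 306756, so solutions exist. Divide through by 9: 17395x ≡ 34084 (mod 66893).
Now find 17395⁻¹ mod 66893:
66893 = 3*17395 + 14708
17395 = 1*14708 + 2687
14708 = 5*2687 + 1273
2687 = 2*1273 + 141
1273 = 9*141 + 4
141 = 35*4 + 1
4 = 4*1 + 0
Back-substitute:
1 = 141 − 35·4
1 = −35·1273 + 316·141
1 = 316·2687 − 667·1273
1 = −667·14708 + 3651·2687
1 = 3651·17395 − 4318·14708
1 = −4318·66893 + 16605·17395
So 17395⁻¹ ≡ 16605 (mod 66893).
Then x ≡ 16605·34084 ≡ 50040 (mod 66893); the smallest non-negative solution is x = 50040.

50040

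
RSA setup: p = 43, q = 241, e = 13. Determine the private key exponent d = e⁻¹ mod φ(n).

φ(n) = (p−1)(q−1) = 42·240 = 10080.
Need d with 13·d ≡ 1 (mod 10080). Apply the extended Euclidean algorithm:
10080 = 775*13 + 5
13 = 2*5 + 3
5 = 1*3 + 2
3 = 1*2 + 1
2 = 2*1 + 0
Back-substitute:
1 = 3 − 2
1 = −5 + 2·3
1 = 2·13 − 5·5
1 = −5·10080 + 3877·13
So 13·3877 ≡ 1 (mod 10080), hence d = 3877.

3877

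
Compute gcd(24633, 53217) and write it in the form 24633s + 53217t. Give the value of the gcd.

9

Euclidean algorithm:
53217 = 2×24633 + 3951
24633 = 6×3951 + 927
3951 = 4×927 + 243
927 = 3×243 + 198
243 = 1×198 + 45
198 = 4×45 + 18
45 = 2×18 + 9
18 = 2×9 + 0
gcd(24633, 53217) = 9.
Express as a combination:
9 = 45 − 2·18
9 = −2·198 + 9·45
9 = 9·243 − 11·198
9 = −11·927 + 42·243
9 = 42·3951 − 179·927
9 = −179·24633 + 1116·3951
9 = 1116·53217 − 2411·24633
So 9 = (1116)·53217 + (-2411)·24633.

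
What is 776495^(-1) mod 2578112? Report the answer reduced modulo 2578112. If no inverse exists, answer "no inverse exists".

1761999

gcd(2578112, 776495) by repeated division:
2578112 = 3×776495 + 248627
776495 = 3×248627 + 30614
248627 = 8×30614 + 3715
30614 = 8×3715 + 894
3715 = 4×894 + 139
894 = 6×139 + 60
139 = 2×60 + 19
60 = 3×19 + 3
19 = 6×3 + 1
3 = 3×1 + 0
Since gcd(776495, 2578112) = 1, back-substitute to write 1 as a combination:
1 = 19 − 6·3
1 = −6·60 + 19·19
1 = 19·139 − 44·60
1 = −44·894 + 283·139
1 = 283·3715 − 1176·894
1 = −1176·30614 + 9691·3715
1 = 9691·248627 − 78704·30614
1 = −78704·776495 + 245803·248627
1 = 245803·2578112 − 816113·776495
So 776495·(-816113) ≡ 1 (mod 2578112), and -816113 ≡ 1761999 (mod 2578112).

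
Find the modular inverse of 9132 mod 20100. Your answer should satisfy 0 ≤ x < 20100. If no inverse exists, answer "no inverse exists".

no inverse exists

Compute gcd(9132, 20100):
20100 = 2·9132 + 1836
9132 = 4·1836 + 1788
1836 = 1·1788 + 48
1788 = 37·48 + 12
48 = 4·12 + 0
Since gcd = 12 > 1, 9132 is not a unit mod 20100.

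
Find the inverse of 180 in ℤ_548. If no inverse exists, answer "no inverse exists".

Compute gcd(180, 548):
548 = 3·180 + 8
180 = 22·8 + 4
8 = 2·4 + 0
The gcd is 4, not 1, hence no inverse exists.

no inverse exists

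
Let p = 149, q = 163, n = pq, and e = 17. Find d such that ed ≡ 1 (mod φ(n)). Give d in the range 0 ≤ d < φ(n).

19745

φ(n) = (p−1)(q−1) = 148·162 = 23976.
Need d with 17·d ≡ 1 (mod 23976). Apply the extended Euclidean algorithm:
23976 = 1410·17 + 6
17 = 2·6 + 5
6 = 1·5 + 1
5 = 5·1 + 0
Back-substitute:
1 = 6 − 5
1 = −17 + 3·6
1 = 3·23976 − 4231·17
So 17·(-4231) ≡ 1 (mod 23976), hence d ≡ -4231 ≡ 19745 (mod 23976).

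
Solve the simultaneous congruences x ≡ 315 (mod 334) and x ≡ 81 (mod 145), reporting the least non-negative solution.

18351

Write x = 315 + 334·k. Then 334·k ≡ 81 − 315 ≡ 56 (mod 145).
Need 334⁻¹ mod 145. Extended Euclid on (145, 44):
145 = 3×44 + 13
44 = 3×13 + 5
13 = 2×5 + 3
5 = 1×3 + 2
3 = 1×2 + 1
2 = 2×1 + 0
Back-substitute:
1 = 3 − 2
1 = −5 + 2·3
1 = 2·13 − 5·5
1 = −5·44 + 17·13
1 = 17·145 − 56·44
334⁻¹ ≡ 89 (mod 145), so k ≡ 89·56 ≡ 54 (mod 145).
x = 315 + 334·54 = 18351.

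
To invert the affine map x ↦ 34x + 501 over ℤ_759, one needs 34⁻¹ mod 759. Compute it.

Apply the Euclidean algorithm to 759 and 34:
759 = 22×34 + 11
34 = 3×11 + 1
11 = 11×1 + 0
Since gcd(34, 759) = 1, back-substitute to write 1 as a combination:
1 = 34 − 3·11
1 = −3·759 + 67·34
So 34·67 ≡ 1 (mod 759).

67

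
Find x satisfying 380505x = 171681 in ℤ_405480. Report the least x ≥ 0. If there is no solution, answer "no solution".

no solution

gcd(380505, 405480):
405480 = 1*380505 + 24975
380505 = 15*24975 + 5880
24975 = 4*5880 + 1455
5880 = 4*1455 + 60
1455 = 24*60 + 15
60 = 4*15 + 0
gcd = 15, but 15 ∤ 171681, so the congruence has no solution.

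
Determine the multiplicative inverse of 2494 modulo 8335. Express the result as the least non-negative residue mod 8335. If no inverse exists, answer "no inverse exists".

Extended Euclidean algorithm:
8335 = 3×2494 + 853
2494 = 2×853 + 788
853 = 1×788 + 65
788 = 12×65 + 8
65 = 8×8 + 1
8 = 8×1 + 0
The gcd is 1. Working backward:
1 = 65 − 8·8
1 = −8·788 + 97·65
1 = 97·853 − 105·788
1 = −105·2494 + 307·853
1 = 307·8335 − 1026·2494
Hence 2494⁻¹ ≡ -1026 ≡ 7309 (mod 8335).

7309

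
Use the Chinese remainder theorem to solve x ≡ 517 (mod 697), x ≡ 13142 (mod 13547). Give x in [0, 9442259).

Write x = 517 + 697·k. Then 697·k ≡ 13142 − 517 ≡ 12625 (mod 13547).
Need 697⁻¹ mod 13547. Extended Euclid on (13547, 697):
13547 = 19×697 + 304
697 = 2×304 + 89
304 = 3×89 + 37
89 = 2×37 + 15
37 = 2×15 + 7
15 = 2×7 + 1
7 = 7×1 + 0
Back-substitute:
1 = 15 − 2·7
1 = −2·37 + 5·15
1 = 5·89 − 12·37
1 = −12·304 + 41·89
1 = 41·697 − 94·304
1 = −94·13547 + 1827·697
697⁻¹ ≡ 1827 (mod 13547), so k ≡ 1827·12625 ≡ 8881 (mod 13547).
x = 517 + 697·8881 = 6190574.

6190574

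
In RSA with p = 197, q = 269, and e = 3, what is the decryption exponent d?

φ(n) = (p−1)(q−1) = 196·268 = 52528.
Need d with 3·d ≡ 1 (mod 52528). Apply the extended Euclidean algorithm:
52528 = 17509×3 + 1
3 = 3×1 + 0
Back-substitute:
1 = 52528 − 17509·3
So 3·(-17509) ≡ 1 (mod 52528), hence d ≡ -17509 ≡ 35019 (mod 52528).

35019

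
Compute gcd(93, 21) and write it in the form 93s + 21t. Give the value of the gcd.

3

Apply Euclid's algorithm to 93 and 21:
93 = 4·21 + 9
21 = 2·9 + 3
9 = 3·3 + 0
gcd(93, 21) = 3.
Express as a combination:
3 = 21 − 2·9
3 = −2·93 + 9·21
So 3 = (-2)·93 + (9)·21.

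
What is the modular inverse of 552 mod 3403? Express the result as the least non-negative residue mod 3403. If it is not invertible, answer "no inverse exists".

2842

Run Euclid on (3403, 552):
3403 = 6·552 + 91
552 = 6·91 + 6
91 = 15·6 + 1
6 = 6·1 + 0
The gcd is 1. Working backward:
1 = 91 − 15·6
1 = −15·552 + 91·91
1 = 91·3403 − 561·552
Hence 552⁻¹ ≡ -561 ≡ 2842 (mod 3403).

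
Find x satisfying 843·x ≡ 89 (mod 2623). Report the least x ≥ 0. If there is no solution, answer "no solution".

918

First find gcd(843, 2623):
2623 = 3*843 + 94
843 = 8*94 + 91
94 = 1*91 + 3
91 = 30*3 + 1
3 = 3*1 + 0
gcd = 1, so a unique solution mod 2623 exists.
Back-substitute for the Bézout coefficients:
1 = 91 − 30·3
1 = −30·94 + 31·91
1 = 31·843 − 278·94
1 = −278·2623 + 865·843
So 843·(865) ≡ 1 (mod 2623), giving 843⁻¹ ≡ 865.
x ≡ 843⁻¹·89 ≡ 865·89 ≡ 918 (mod 2623).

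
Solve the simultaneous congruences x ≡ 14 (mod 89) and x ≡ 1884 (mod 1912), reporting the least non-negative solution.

Write x = 14 + 89·k. Then 89·k ≡ 1884 − 14 ≡ 1870 (mod 1912).
Need 89⁻¹ mod 1912. Extended Euclid on (1912, 89):
1912 = 21·89 + 43
89 = 2·43 + 3
43 = 14·3 + 1
3 = 3·1 + 0
Back-substitute:
1 = 43 − 14·3
1 = −14·89 + 29·43
1 = 29·1912 − 623·89
89⁻¹ ≡ 1289 (mod 1912), so k ≡ 1289·1870 ≡ 1310 (mod 1912).
x = 14 + 89·1310 = 116604.

116604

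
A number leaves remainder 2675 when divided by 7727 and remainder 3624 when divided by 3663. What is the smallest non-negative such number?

26560374

Write x = 2675 + 7727·k. Then 7727·k ≡ 3624 − 2675 ≡ 949 (mod 3663).
Need 7727⁻¹ mod 3663. Extended Euclid on (3663, 401):
3663 = 9×401 + 54
401 = 7×54 + 23
54 = 2×23 + 8
23 = 2×8 + 7
8 = 1×7 + 1
7 = 7×1 + 0
Back-substitute:
1 = 8 − 7
1 = −23 + 3·8
1 = 3·54 − 7·23
1 = −7·401 + 52·54
1 = 52·3663 − 475·401
7727⁻¹ ≡ 3188 (mod 3663), so k ≡ 3188·949 ≡ 3437 (mod 3663).
x = 2675 + 7727·3437 = 26560374.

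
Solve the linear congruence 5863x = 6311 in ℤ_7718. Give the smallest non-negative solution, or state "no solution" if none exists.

525

First find gcd(5863, 7718):
7718 = 1·5863 + 1855
5863 = 3·1855 + 298
1855 = 6·298 + 67
298 = 4·67 + 30
67 = 2·30 + 7
30 = 4·7 + 2
7 = 3·2 + 1
2 = 2·1 + 0
gcd = 1, so a unique solution mod 7718 exists.
Back-substitute for the Bézout coefficients:
1 = 7 − 3·2
1 = −3·30 + 13·7
1 = 13·67 − 29·30
1 = −29·298 + 129·67
1 = 129·1855 − 803·298
1 = −803·5863 + 2538·1855
1 = 2538·7718 − 3341·5863
So 5863·(-3341) ≡ 1 (mod 7718), giving 5863⁻¹ ≡ 4377.
x ≡ 5863⁻¹·6311 ≡ 4377·6311 ≡ 525 (mod 7718).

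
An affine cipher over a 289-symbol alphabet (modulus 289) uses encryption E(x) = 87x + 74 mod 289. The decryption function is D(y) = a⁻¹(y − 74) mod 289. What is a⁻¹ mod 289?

Run Euclid on (289, 87):
289 = 3*87 + 28
87 = 3*28 + 3
28 = 9*3 + 1
3 = 3*1 + 0
Since gcd(87, 289) = 1, back-substitute to write 1 as a combination:
1 = 28 − 9·3
1 = −9·87 + 28·28
1 = 28·289 − 93·87
Thus 87·(-93) ≡ 1 (mod 289); reducing, -93 mod 289 = 196.

196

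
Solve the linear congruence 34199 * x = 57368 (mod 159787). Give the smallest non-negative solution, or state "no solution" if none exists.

60017

First find gcd(34199, 159787):
159787 = 4×34199 + 22991
34199 = 1×22991 + 11208
22991 = 2×11208 + 575
11208 = 19×575 + 283
575 = 2×283 + 9
283 = 31×9 + 4
9 = 2×4 + 1
4 = 4×1 + 0
gcd = 1, so a unique solution mod 159787 exists.
Back-substitute for the Bézout coefficients:
1 = 9 − 2·4
1 = −2·283 + 63·9
1 = 63·575 − 128·283
1 = −128·11208 + 2495·575
1 = 2495·22991 − 5118·11208
1 = −5118·34199 + 7613·22991
1 = 7613·159787 − 35570·34199
So 34199·(-35570) ≡ 1 (mod 159787), giving 34199⁻¹ ≡ 124217.
x ≡ 34199⁻¹·57368 ≡ 124217·57368 ≡ 60017 (mod 159787).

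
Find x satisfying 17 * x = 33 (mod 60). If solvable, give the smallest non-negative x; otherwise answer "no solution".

First find gcd(17, 60):
60 = 3·17 + 9
17 = 1·9 + 8
9 = 1·8 + 1
8 = 8·1 + 0
gcd = 1, so a unique solution mod 60 exists.
Back-substitute for the Bézout coefficients:
1 = 9 − 8
1 = −17 + 2·9
1 = 2·60 − 7·17
So 17·(-7) ≡ 1 (mod 60), giving 17⁻¹ ≡ 53.
x ≡ 17⁻¹·33 ≡ 53·33 ≡ 9 (mod 60).

9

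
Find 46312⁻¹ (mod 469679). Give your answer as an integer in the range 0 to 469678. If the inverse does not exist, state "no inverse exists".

no inverse exists

Euclidean algorithm on 469679, 46312:
469679 = 10·46312 + 6559
46312 = 7·6559 + 399
6559 = 16·399 + 175
399 = 2·175 + 49
175 = 3·49 + 28
49 = 1·28 + 21
28 = 1·21 + 7
21 = 3·7 + 0
Since gcd = 7 > 1, 46312 is not a unit mod 469679.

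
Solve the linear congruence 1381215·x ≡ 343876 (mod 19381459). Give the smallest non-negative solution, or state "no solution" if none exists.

First find gcd(1381215, 19381459):
19381459 = 14×1381215 + 44449
1381215 = 31×44449 + 3296
44449 = 13×3296 + 1601
3296 = 2×1601 + 94
1601 = 17×94 + 3
94 = 31×3 + 1
3 = 3×1 + 0
gcd = 1, so a unique solution mod 19381459 exists.
Back-substitute for the Bézout coefficients:
1 = 94 − 31·3
1 = −31·1601 + 528·94
1 = 528·3296 − 1087·1601
1 = −1087·44449 + 14659·3296
1 = 14659·1381215 − 455516·44449
1 = −455516·19381459 + 6391883·1381215
So 1381215·(6391883) ≡ 1 (mod 19381459), giving 1381215⁻¹ ≡ 6391883.
x ≡ 1381215⁻¹·343876 ≡ 6391883·343876 ≡ 2656236 (mod 19381459).

2656236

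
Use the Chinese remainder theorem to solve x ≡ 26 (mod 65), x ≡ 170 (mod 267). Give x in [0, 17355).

Write x = 26 + 65·k. Then 65·k ≡ 170 − 26 ≡ 144 (mod 267).
Need 65⁻¹ mod 267. Extended Euclid on (267, 65):
267 = 4*65 + 7
65 = 9*7 + 2
7 = 3*2 + 1
2 = 2*1 + 0
Back-substitute:
1 = 7 − 3·2
1 = −3·65 + 28·7
1 = 28·267 − 115·65
65⁻¹ ≡ 152 (mod 267), so k ≡ 152·144 ≡ 261 (mod 267).
x = 26 + 65·261 = 16991.

16991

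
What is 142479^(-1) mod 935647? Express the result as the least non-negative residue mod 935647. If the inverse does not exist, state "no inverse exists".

516527

Extended Euclidean algorithm:
935647 = 6*142479 + 80773
142479 = 1*80773 + 61706
80773 = 1*61706 + 19067
61706 = 3*19067 + 4505
19067 = 4*4505 + 1047
4505 = 4*1047 + 317
1047 = 3*317 + 96
317 = 3*96 + 29
96 = 3*29 + 9
29 = 3*9 + 2
9 = 4*2 + 1
2 = 2*1 + 0
gcd = 1, so the inverse exists. Back-substitute:
1 = 9 − 4·2
1 = −4·29 + 13·9
1 = 13·96 − 43·29
1 = −43·317 + 142·96
1 = 142·1047 − 469·317
1 = −469·4505 + 2018·1047
1 = 2018·19067 − 8541·4505
1 = −8541·61706 + 27641·19067
1 = 27641·80773 − 36182·61706
1 = −36182·142479 + 63823·80773
1 = 63823·935647 − 419120·142479
So 142479·(-419120) ≡ 1 (mod 935647), and -419120 ≡ 516527 (mod 935647).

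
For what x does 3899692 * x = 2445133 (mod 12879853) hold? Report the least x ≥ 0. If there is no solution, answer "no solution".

First find gcd(3899692, 12879853):
12879853 = 3·3899692 + 1180777
3899692 = 3·1180777 + 357361
1180777 = 3·357361 + 108694
357361 = 3·108694 + 31279
108694 = 3·31279 + 14857
31279 = 2·14857 + 1565
14857 = 9·1565 + 772
1565 = 2·772 + 21
772 = 36·21 + 16
21 = 1·16 + 5
16 = 3·5 + 1
5 = 5·1 + 0
gcd = 1, so a unique solution mod 12879853 exists.
Back-substitute for the Bézout coefficients:
1 = 16 − 3·5
1 = −3·21 + 4·16
1 = 4·772 − 147·21
1 = −147·1565 + 298·772
1 = 298·14857 − 2829·1565
1 = −2829·31279 + 5956·14857
1 = 5956·108694 − 20697·31279
1 = −20697·357361 + 68047·108694
1 = 68047·1180777 − 224838·357361
1 = −224838·3899692 + 742561·1180777
1 = 742561·12879853 − 2452521·3899692
So 3899692·(-2452521) ≡ 1 (mod 12879853), giving 3899692⁻¹ ≡ 10427332.
x ≡ 3899692⁻¹·2445133 ≡ 10427332·2445133 ≡ 3607830 (mod 12879853).

3607830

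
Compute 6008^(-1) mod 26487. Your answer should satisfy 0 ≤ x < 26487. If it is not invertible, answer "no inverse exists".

Apply the Euclidean algorithm to 26487 and 6008:
26487 = 4×6008 + 2455
6008 = 2×2455 + 1098
2455 = 2×1098 + 259
1098 = 4×259 + 62
259 = 4×62 + 11
62 = 5×11 + 7
11 = 1×7 + 4
7 = 1×4 + 3
4 = 1×3 + 1
3 = 3×1 + 0
Since gcd(6008, 26487) = 1, back-substitute to write 1 as a combination:
1 = 4 − 3
1 = −7 + 2·4
1 = 2·11 − 3·7
1 = −3·62 + 17·11
1 = 17·259 − 71·62
1 = −71·1098 + 301·259
1 = 301·2455 − 673·1098
1 = −673·6008 + 1647·2455
1 = 1647·26487 − 7261·6008
Hence 6008⁻¹ ≡ -7261 ≡ 19226 (mod 26487).

19226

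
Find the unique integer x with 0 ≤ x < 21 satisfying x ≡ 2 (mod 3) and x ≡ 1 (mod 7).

8

Write x = 2 + 3·k. Then 3·k ≡ 1 − 2 ≡ 6 (mod 7).
Need 3⁻¹ mod 7. Extended Euclid on (7, 3):
7 = 2*3 + 1
3 = 3*1 + 0
Back-substitute:
1 = 7 − 2·3
3⁻¹ ≡ 5 (mod 7), so k ≡ 5·6 ≡ 2 (mod 7).
x = 2 + 3·2 = 8.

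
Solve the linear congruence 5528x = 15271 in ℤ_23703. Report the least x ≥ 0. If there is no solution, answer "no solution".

21266

First find gcd(5528, 23703):
23703 = 4×5528 + 1591
5528 = 3×1591 + 755
1591 = 2×755 + 81
755 = 9×81 + 26
81 = 3×26 + 3
26 = 8×3 + 2
3 = 1×2 + 1
2 = 2×1 + 0
gcd = 1, so a unique solution mod 23703 exists.
Back-substitute for the Bézout coefficients:
1 = 3 − 2
1 = −26 + 9·3
1 = 9·81 − 28·26
1 = −28·755 + 261·81
1 = 261·1591 − 550·755
1 = −550·5528 + 1911·1591
1 = 1911·23703 − 8194·5528
So 5528·(-8194) ≡ 1 (mod 23703), giving 5528⁻¹ ≡ 15509.
x ≡ 5528⁻¹·15271 ≡ 15509·15271 ≡ 21266 (mod 23703).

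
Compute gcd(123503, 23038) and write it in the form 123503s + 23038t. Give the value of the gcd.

1

Repeated division:
123503 = 5·23038 + 8313
23038 = 2·8313 + 6412
8313 = 1·6412 + 1901
6412 = 3·1901 + 709
1901 = 2·709 + 483
709 = 1·483 + 226
483 = 2·226 + 31
226 = 7·31 + 9
31 = 3·9 + 4
9 = 2·4 + 1
4 = 4·1 + 0
gcd(123503, 23038) = 1.
Back-substituting:
1 = 9 − 2·4
1 = −2·31 + 7·9
1 = 7·226 − 51·31
1 = −51·483 + 109·226
1 = 109·709 − 160·483
1 = −160·1901 + 429·709
1 = 429·6412 − 1447·1901
1 = −1447·8313 + 1876·6412
1 = 1876·23038 − 5199·8313
1 = −5199·123503 + 27871·23038
So 1 = (-5199)·123503 + (27871)·23038.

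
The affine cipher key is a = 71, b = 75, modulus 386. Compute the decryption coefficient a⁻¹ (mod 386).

Apply the Euclidean algorithm to 386 and 71:
386 = 5·71 + 31
71 = 2·31 + 9
31 = 3·9 + 4
9 = 2·4 + 1
4 = 4·1 + 0
The gcd is 1. Working backward:
1 = 9 − 2·4
1 = −2·31 + 7·9
1 = 7·71 − 16·31
1 = −16·386 + 87·71
So 71·87 ≡ 1 (mod 386).

87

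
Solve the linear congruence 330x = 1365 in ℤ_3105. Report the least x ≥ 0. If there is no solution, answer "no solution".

70

First find gcd(330, 3105):
3105 = 9·330 + 135
330 = 2·135 + 60
135 = 2·60 + 15
60 = 4·15 + 0
gcd = 15 and 15 | 1365, so solutions exist. Divide through by 15: 22x ≡ 91 (mod 207).
Now find 22⁻¹ mod 207:
207 = 9·22 + 9
22 = 2·9 + 4
9 = 2·4 + 1
4 = 4·1 + 0
Back-substitute:
1 = 9 − 2·4
1 = −2·22 + 5·9
1 = 5·207 − 47·22
So 22·(-47) ≡ 1 (mod 207), i.e. 22⁻¹ ≡ 160.
Then x ≡ 160·91 ≡ 70 (mod 207); the smallest non-negative solution is x = 70.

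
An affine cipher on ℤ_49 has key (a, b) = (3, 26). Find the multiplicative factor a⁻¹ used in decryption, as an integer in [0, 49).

gcd(49, 3) by repeated division:
49 = 16×3 + 1
3 = 3×1 + 0
The gcd is 1. Working backward:
1 = 49 − 16·3
Thus 3·(-16) ≡ 1 (mod 49); reducing, -16 mod 49 = 33.

33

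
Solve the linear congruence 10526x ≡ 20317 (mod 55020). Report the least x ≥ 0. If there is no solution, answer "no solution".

gcd(10526, 55020):
55020 = 5*10526 + 2390
10526 = 4*2390 + 966
2390 = 2*966 + 458
966 = 2*458 + 50
458 = 9*50 + 8
50 = 6*8 + 2
8 = 4*2 + 0
gcd = 2, but 2 ∤ 20317, so the congruence has no solution.

no solution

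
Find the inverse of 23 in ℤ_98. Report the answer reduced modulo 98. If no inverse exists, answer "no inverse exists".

81

gcd(98, 23) by repeated division:
98 = 4×23 + 6
23 = 3×6 + 5
6 = 1×5 + 1
5 = 5×1 + 0
Since gcd(23, 98) = 1, back-substitute to write 1 as a combination:
1 = 6 − 5
1 = −23 + 4·6
1 = 4·98 − 17·23
Thus 23·(-17) ≡ 1 (mod 98); reducing, -17 mod 98 = 81.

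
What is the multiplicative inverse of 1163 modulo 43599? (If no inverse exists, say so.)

41987

gcd(43599, 1163) by repeated division:
43599 = 37×1163 + 568
1163 = 2×568 + 27
568 = 21×27 + 1
27 = 27×1 + 0
Since gcd(1163, 43599) = 1, back-substitute to write 1 as a combination:
1 = 568 − 21·27
1 = −21·1163 + 43·568
1 = 43·43599 − 1612·1163
So 1163·(-1612) ≡ 1 (mod 43599), and -1612 ≡ 41987 (mod 43599).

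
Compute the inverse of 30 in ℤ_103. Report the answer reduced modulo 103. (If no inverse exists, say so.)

79

Run Euclid on (103, 30):
103 = 3·30 + 13
30 = 2·13 + 4
13 = 3·4 + 1
4 = 4·1 + 0
The gcd is 1. Working backward:
1 = 13 − 3·4
1 = −3·30 + 7·13
1 = 7·103 − 24·30
Hence 30⁻¹ ≡ -24 ≡ 79 (mod 103).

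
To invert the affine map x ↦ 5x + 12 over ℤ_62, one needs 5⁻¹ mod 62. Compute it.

25

Run Euclid on (62, 5):
62 = 12·5 + 2
5 = 2·2 + 1
2 = 2·1 + 0
Since gcd(5, 62) = 1, back-substitute to write 1 as a combination:
1 = 5 − 2·2
1 = −2·62 + 25·5
So 5·25 ≡ 1 (mod 62).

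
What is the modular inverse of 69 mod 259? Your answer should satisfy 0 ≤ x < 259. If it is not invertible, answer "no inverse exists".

gcd(259, 69) by repeated division:
259 = 3×69 + 52
69 = 1×52 + 17
52 = 3×17 + 1
17 = 17×1 + 0
Since gcd(69, 259) = 1, back-substitute to write 1 as a combination:
1 = 52 − 3·17
1 = −3·69 + 4·52
1 = 4·259 − 15·69
Thus 69·(-15) ≡ 1 (mod 259); reducing, -15 mod 259 = 244.

244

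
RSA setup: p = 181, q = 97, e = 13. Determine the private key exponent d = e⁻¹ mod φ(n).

5317

φ(n) = (p−1)(q−1) = 180·96 = 17280.
Need d with 13·d ≡ 1 (mod 17280). Apply the extended Euclidean algorithm:
17280 = 1329·13 + 3
13 = 4·3 + 1
3 = 3·1 + 0
Back-substitute:
1 = 13 − 4·3
1 = −4·17280 + 5317·13
So 13·5317 ≡ 1 (mod 17280), hence d = 5317.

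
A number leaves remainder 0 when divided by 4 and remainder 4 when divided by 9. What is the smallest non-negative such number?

Write x = 0 + 4·k. Then 4·k ≡ 4 − 0 ≡ 4 (mod 9).
Need 4⁻¹ mod 9. Extended Euclid on (9, 4):
9 = 2×4 + 1
4 = 4×1 + 0
Back-substitute:
1 = 9 − 2·4
4⁻¹ ≡ 7 (mod 9), so k ≡ 7·4 ≡ 1 (mod 9).
x = 0 + 4·1 = 4.

4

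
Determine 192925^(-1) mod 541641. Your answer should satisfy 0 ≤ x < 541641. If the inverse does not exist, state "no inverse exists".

Run Euclid on (541641, 192925):
541641 = 2·192925 + 155791
192925 = 1·155791 + 37134
155791 = 4·37134 + 7255
37134 = 5·7255 + 859
7255 = 8·859 + 383
859 = 2·383 + 93
383 = 4·93 + 11
93 = 8·11 + 5
11 = 2·5 + 1
5 = 5·1 + 0
gcd = 1, so the inverse exists. Back-substitute:
1 = 11 − 2·5
1 = −2·93 + 17·11
1 = 17·383 − 70·93
1 = −70·859 + 157·383
1 = 157·7255 − 1326·859
1 = −1326·37134 + 6787·7255
1 = 6787·155791 − 28474·37134
1 = −28474·192925 + 35261·155791
1 = 35261·541641 − 98996·192925
So 192925·(-98996) ≡ 1 (mod 541641), and -98996 ≡ 442645 (mod 541641).

442645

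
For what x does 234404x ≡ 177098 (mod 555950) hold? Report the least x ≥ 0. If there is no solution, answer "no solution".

First find gcd(234404, 555950):
555950 = 2*234404 + 87142
234404 = 2*87142 + 60120
87142 = 1*60120 + 27022
60120 = 2*27022 + 6076
27022 = 4*6076 + 2718
6076 = 2*2718 + 640
2718 = 4*640 + 158
640 = 4*158 + 8
158 = 19*8 + 6
8 = 1*6 + 2
6 = 3*2 + 0
gcd = 2 and 2 | 177098, so solutions exist. Divide through by 2: 117202x ≡ 88549 (mod 277975).
Now find 117202⁻¹ mod 277975:
277975 = 2×117202 + 43571
117202 = 2×43571 + 30060
43571 = 1×30060 + 13511
30060 = 2×13511 + 3038
13511 = 4×3038 + 1359
3038 = 2×1359 + 320
1359 = 4×320 + 79
320 = 4×79 + 4
79 = 19×4 + 3
4 = 1×3 + 1
3 = 3×1 + 0
Back-substitute:
1 = 4 − 3
1 = −79 + 20·4
1 = 20·320 − 81·79
1 = −81·1359 + 344·320
1 = 344·3038 − 769·1359
1 = −769·13511 + 3420·3038
1 = 3420·30060 − 7609·13511
1 = −7609·43571 + 11029·30060
1 = 11029·117202 − 29667·43571
1 = −29667·277975 + 70363·117202
So 117202⁻¹ ≡ 70363 (mod 277975).
Then x ≡ 70363·88549 ≡ 41637 (mod 277975); the smallest non-negative solution is x = 41637.

41637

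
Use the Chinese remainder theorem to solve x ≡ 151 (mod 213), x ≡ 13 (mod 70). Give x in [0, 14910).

Write x = 151 + 213·k. Then 213·k ≡ 13 − 151 ≡ 2 (mod 70).
Need 213⁻¹ mod 70. Extended Euclid on (70, 3):
70 = 23*3 + 1
3 = 3*1 + 0
Back-substitute:
1 = 70 − 23·3
213⁻¹ ≡ 47 (mod 70), so k ≡ 47·2 ≡ 24 (mod 70).
x = 151 + 213·24 = 5263.

5263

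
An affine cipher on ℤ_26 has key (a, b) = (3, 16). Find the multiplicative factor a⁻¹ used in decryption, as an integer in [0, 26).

Apply the Euclidean algorithm to 26 and 3:
26 = 8*3 + 2
3 = 1*2 + 1
2 = 2*1 + 0
The gcd is 1. Working backward:
1 = 3 − 2
1 = −26 + 9·3
So 3·9 ≡ 1 (mod 26).

9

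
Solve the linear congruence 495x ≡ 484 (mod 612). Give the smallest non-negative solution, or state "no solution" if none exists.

no solution

gcd(495, 612):
612 = 1·495 + 117
495 = 4·117 + 27
117 = 4·27 + 9
27 = 3·9 + 0
gcd = 9, but 9 ∤ 484, so the congruence has no solution.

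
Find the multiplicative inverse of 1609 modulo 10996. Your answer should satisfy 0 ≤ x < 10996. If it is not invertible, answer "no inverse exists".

gcd(10996, 1609) by repeated division:
10996 = 6×1609 + 1342
1609 = 1×1342 + 267
1342 = 5×267 + 7
267 = 38×7 + 1
7 = 7×1 + 0
The gcd is 1. Working backward:
1 = 267 − 38·7
1 = −38·1342 + 191·267
1 = 191·1609 − 229·1342
1 = −229·10996 + 1565·1609
So 1609·1565 ≡ 1 (mod 10996).

1565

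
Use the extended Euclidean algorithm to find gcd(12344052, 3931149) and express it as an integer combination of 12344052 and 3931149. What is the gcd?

Repeated division:
12344052 = 3*3931149 + 550605
3931149 = 7*550605 + 76914
550605 = 7*76914 + 12207
76914 = 6*12207 + 3672
12207 = 3*3672 + 1191
3672 = 3*1191 + 99
1191 = 12*99 + 3
99 = 33*3 + 0
gcd(12344052, 3931149) = 3.
Express as a combination:
3 = 1191 − 12·99
3 = −12·3672 + 37·1191
3 = 37·12207 − 123·3672
3 = −123·76914 + 775·12207
3 = 775·550605 − 5548·76914
3 = −5548·3931149 + 39611·550605
3 = 39611·12344052 − 124381·3931149
So 3 = (39611)·12344052 + (-124381)·3931149.

3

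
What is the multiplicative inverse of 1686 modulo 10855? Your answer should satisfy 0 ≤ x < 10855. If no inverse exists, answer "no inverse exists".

4436

gcd(10855, 1686) by repeated division:
10855 = 6*1686 + 739
1686 = 2*739 + 208
739 = 3*208 + 115
208 = 1*115 + 93
115 = 1*93 + 22
93 = 4*22 + 5
22 = 4*5 + 2
5 = 2*2 + 1
2 = 2*1 + 0
Since gcd(1686, 10855) = 1, back-substitute to write 1 as a combination:
1 = 5 − 2·2
1 = −2·22 + 9·5
1 = 9·93 − 38·22
1 = −38·115 + 47·93
1 = 47·208 − 85·115
1 = −85·739 + 302·208
1 = 302·1686 − 689·739
1 = −689·10855 + 4436·1686
So 1686·4436 ≡ 1 (mod 10855).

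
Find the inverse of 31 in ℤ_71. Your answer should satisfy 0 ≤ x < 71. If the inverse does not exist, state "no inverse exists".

55

gcd(71, 31) by repeated division:
71 = 2·31 + 9
31 = 3·9 + 4
9 = 2·4 + 1
4 = 4·1 + 0
gcd = 1, so the inverse exists. Back-substitute:
1 = 9 − 2·4
1 = −2·31 + 7·9
1 = 7·71 − 16·31
So 31·(-16) ≡ 1 (mod 71), and -16 ≡ 55 (mod 71).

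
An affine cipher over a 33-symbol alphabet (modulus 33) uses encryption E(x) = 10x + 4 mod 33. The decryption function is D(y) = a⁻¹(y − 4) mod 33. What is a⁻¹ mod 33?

10

Extended Euclidean algorithm:
33 = 3*10 + 3
10 = 3*3 + 1
3 = 3*1 + 0
The gcd is 1. Working backward:
1 = 10 − 3·3
1 = −3·33 + 10·10
So 10·10 ≡ 1 (mod 33).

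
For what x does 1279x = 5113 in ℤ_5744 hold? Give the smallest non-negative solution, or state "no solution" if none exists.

First find gcd(1279, 5744):
5744 = 4·1279 + 628
1279 = 2·628 + 23
628 = 27·23 + 7
23 = 3·7 + 2
7 = 3·2 + 1
2 = 2·1 + 0
gcd = 1, so a unique solution mod 5744 exists.
Back-substitute for the Bézout coefficients:
1 = 7 − 3·2
1 = −3·23 + 10·7
1 = 10·628 − 273·23
1 = −273·1279 + 556·628
1 = 556·5744 − 2497·1279
So 1279·(-2497) ≡ 1 (mod 5744), giving 1279⁻¹ ≡ 3247.
x ≡ 1279⁻¹·5113 ≡ 3247·5113 ≡ 1751 (mod 5744).

1751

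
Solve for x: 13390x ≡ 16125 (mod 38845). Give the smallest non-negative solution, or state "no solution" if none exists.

6926

First find gcd(13390, 38845):
38845 = 2×13390 + 12065
13390 = 1×12065 + 1325
12065 = 9×1325 + 140
1325 = 9×140 + 65
140 = 2×65 + 10
65 = 6×10 + 5
10 = 2×5 + 0
gcd = 5 and 5 | 16125, so solutions exist. Divide through by 5: 2678x ≡ 3225 (mod 7769).
Now find 2678⁻¹ mod 7769:
7769 = 2*2678 + 2413
2678 = 1*2413 + 265
2413 = 9*265 + 28
265 = 9*28 + 13
28 = 2*13 + 2
13 = 6*2 + 1
2 = 2*1 + 0
Back-substitute:
1 = 13 − 6·2
1 = −6·28 + 13·13
1 = 13·265 − 123·28
1 = −123·2413 + 1120·265
1 = 1120·2678 − 1243·2413
1 = −1243·7769 + 3606·2678
So 2678⁻¹ ≡ 3606 (mod 7769).
Then x ≡ 3606·3225 ≡ 6926 (mod 7769); the smallest non-negative solution is x = 6926.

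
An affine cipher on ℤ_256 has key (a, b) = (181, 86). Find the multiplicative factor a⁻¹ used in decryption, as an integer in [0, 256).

157

Apply the Euclidean algorithm to 256 and 181:
256 = 1×181 + 75
181 = 2×75 + 31
75 = 2×31 + 13
31 = 2×13 + 5
13 = 2×5 + 3
5 = 1×3 + 2
3 = 1×2 + 1
2 = 2×1 + 0
Since gcd(181, 256) = 1, back-substitute to write 1 as a combination:
1 = 3 − 2
1 = −5 + 2·3
1 = 2·13 − 5·5
1 = −5·31 + 12·13
1 = 12·75 − 29·31
1 = −29·181 + 70·75
1 = 70·256 − 99·181
Hence 181⁻¹ ≡ -99 ≡ 157 (mod 256).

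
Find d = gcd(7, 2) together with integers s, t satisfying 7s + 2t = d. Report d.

Euclidean algorithm:
7 = 3·2 + 1
2 = 2·1 + 0
gcd(7, 2) = 1.
Express as a combination:
1 = 7 − 3·2
So 1 = (1)·7 + (-3)·2.

1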